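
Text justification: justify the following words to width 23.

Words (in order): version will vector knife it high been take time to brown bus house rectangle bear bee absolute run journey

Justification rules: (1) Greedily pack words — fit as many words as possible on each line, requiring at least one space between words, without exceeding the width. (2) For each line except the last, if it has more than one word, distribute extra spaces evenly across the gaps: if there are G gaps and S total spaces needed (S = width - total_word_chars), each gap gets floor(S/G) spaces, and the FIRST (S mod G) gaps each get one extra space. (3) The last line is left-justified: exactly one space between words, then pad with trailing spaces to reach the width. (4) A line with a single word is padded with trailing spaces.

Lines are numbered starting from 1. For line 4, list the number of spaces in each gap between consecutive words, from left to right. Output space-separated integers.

Line 1: ['version', 'will', 'vector'] (min_width=19, slack=4)
Line 2: ['knife', 'it', 'high', 'been', 'take'] (min_width=23, slack=0)
Line 3: ['time', 'to', 'brown', 'bus', 'house'] (min_width=23, slack=0)
Line 4: ['rectangle', 'bear', 'bee'] (min_width=18, slack=5)
Line 5: ['absolute', 'run', 'journey'] (min_width=20, slack=3)

Answer: 4 3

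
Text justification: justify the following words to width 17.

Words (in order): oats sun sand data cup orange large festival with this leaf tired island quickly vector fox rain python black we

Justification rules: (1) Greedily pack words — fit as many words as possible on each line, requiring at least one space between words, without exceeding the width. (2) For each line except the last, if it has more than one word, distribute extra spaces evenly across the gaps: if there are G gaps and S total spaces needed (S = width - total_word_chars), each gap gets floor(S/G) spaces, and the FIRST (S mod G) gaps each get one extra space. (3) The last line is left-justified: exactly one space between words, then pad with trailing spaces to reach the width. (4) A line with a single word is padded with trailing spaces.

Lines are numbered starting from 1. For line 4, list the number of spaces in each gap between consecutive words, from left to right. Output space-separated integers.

Line 1: ['oats', 'sun', 'sand'] (min_width=13, slack=4)
Line 2: ['data', 'cup', 'orange'] (min_width=15, slack=2)
Line 3: ['large', 'festival'] (min_width=14, slack=3)
Line 4: ['with', 'this', 'leaf'] (min_width=14, slack=3)
Line 5: ['tired', 'island'] (min_width=12, slack=5)
Line 6: ['quickly', 'vector'] (min_width=14, slack=3)
Line 7: ['fox', 'rain', 'python'] (min_width=15, slack=2)
Line 8: ['black', 'we'] (min_width=8, slack=9)

Answer: 3 2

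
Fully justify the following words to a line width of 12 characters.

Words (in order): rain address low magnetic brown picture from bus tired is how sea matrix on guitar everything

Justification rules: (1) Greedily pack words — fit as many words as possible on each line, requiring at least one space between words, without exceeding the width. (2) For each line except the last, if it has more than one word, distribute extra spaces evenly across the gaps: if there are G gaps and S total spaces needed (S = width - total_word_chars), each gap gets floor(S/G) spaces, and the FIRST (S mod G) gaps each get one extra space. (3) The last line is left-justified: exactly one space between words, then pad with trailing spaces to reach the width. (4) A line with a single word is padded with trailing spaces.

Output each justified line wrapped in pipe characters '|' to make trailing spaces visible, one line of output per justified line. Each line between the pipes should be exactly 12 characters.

Answer: |rain address|
|low magnetic|
|brown       |
|picture from|
|bus tired is|
|how      sea|
|matrix    on|
|guitar      |
|everything  |

Derivation:
Line 1: ['rain', 'address'] (min_width=12, slack=0)
Line 2: ['low', 'magnetic'] (min_width=12, slack=0)
Line 3: ['brown'] (min_width=5, slack=7)
Line 4: ['picture', 'from'] (min_width=12, slack=0)
Line 5: ['bus', 'tired', 'is'] (min_width=12, slack=0)
Line 6: ['how', 'sea'] (min_width=7, slack=5)
Line 7: ['matrix', 'on'] (min_width=9, slack=3)
Line 8: ['guitar'] (min_width=6, slack=6)
Line 9: ['everything'] (min_width=10, slack=2)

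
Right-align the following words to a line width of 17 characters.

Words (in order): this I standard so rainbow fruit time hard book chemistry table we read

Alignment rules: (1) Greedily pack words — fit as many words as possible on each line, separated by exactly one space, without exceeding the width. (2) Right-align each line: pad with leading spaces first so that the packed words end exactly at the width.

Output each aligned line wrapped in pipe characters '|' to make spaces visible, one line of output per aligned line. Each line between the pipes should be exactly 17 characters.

Answer: |  this I standard|
| so rainbow fruit|
|   time hard book|
|  chemistry table|
|          we read|

Derivation:
Line 1: ['this', 'I', 'standard'] (min_width=15, slack=2)
Line 2: ['so', 'rainbow', 'fruit'] (min_width=16, slack=1)
Line 3: ['time', 'hard', 'book'] (min_width=14, slack=3)
Line 4: ['chemistry', 'table'] (min_width=15, slack=2)
Line 5: ['we', 'read'] (min_width=7, slack=10)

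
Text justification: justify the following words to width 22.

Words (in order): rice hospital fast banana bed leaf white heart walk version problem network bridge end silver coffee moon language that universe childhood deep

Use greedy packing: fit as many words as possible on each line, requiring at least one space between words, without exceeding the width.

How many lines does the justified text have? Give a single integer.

Line 1: ['rice', 'hospital', 'fast'] (min_width=18, slack=4)
Line 2: ['banana', 'bed', 'leaf', 'white'] (min_width=21, slack=1)
Line 3: ['heart', 'walk', 'version'] (min_width=18, slack=4)
Line 4: ['problem', 'network', 'bridge'] (min_width=22, slack=0)
Line 5: ['end', 'silver', 'coffee', 'moon'] (min_width=22, slack=0)
Line 6: ['language', 'that', 'universe'] (min_width=22, slack=0)
Line 7: ['childhood', 'deep'] (min_width=14, slack=8)
Total lines: 7

Answer: 7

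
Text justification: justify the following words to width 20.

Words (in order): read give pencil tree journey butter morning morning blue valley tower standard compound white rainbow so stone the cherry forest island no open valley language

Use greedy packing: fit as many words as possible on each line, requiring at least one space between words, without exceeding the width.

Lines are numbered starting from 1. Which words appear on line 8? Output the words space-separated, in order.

Line 1: ['read', 'give', 'pencil'] (min_width=16, slack=4)
Line 2: ['tree', 'journey', 'butter'] (min_width=19, slack=1)
Line 3: ['morning', 'morning', 'blue'] (min_width=20, slack=0)
Line 4: ['valley', 'tower'] (min_width=12, slack=8)
Line 5: ['standard', 'compound'] (min_width=17, slack=3)
Line 6: ['white', 'rainbow', 'so'] (min_width=16, slack=4)
Line 7: ['stone', 'the', 'cherry'] (min_width=16, slack=4)
Line 8: ['forest', 'island', 'no'] (min_width=16, slack=4)
Line 9: ['open', 'valley', 'language'] (min_width=20, slack=0)

Answer: forest island no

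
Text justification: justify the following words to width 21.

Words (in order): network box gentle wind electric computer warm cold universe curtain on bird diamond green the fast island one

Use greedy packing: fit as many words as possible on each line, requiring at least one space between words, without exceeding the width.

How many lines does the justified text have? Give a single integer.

Line 1: ['network', 'box', 'gentle'] (min_width=18, slack=3)
Line 2: ['wind', 'electric'] (min_width=13, slack=8)
Line 3: ['computer', 'warm', 'cold'] (min_width=18, slack=3)
Line 4: ['universe', 'curtain', 'on'] (min_width=19, slack=2)
Line 5: ['bird', 'diamond', 'green'] (min_width=18, slack=3)
Line 6: ['the', 'fast', 'island', 'one'] (min_width=19, slack=2)
Total lines: 6

Answer: 6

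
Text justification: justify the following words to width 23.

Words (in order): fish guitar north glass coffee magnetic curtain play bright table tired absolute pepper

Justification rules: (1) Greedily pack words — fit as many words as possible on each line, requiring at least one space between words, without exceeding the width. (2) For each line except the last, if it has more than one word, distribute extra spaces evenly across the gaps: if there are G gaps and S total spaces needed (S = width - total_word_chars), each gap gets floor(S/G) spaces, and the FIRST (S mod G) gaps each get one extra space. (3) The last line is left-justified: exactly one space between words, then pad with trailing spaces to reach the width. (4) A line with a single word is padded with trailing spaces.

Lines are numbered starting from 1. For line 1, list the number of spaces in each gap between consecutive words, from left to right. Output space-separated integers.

Answer: 1 1 1

Derivation:
Line 1: ['fish', 'guitar', 'north', 'glass'] (min_width=23, slack=0)
Line 2: ['coffee', 'magnetic', 'curtain'] (min_width=23, slack=0)
Line 3: ['play', 'bright', 'table', 'tired'] (min_width=23, slack=0)
Line 4: ['absolute', 'pepper'] (min_width=15, slack=8)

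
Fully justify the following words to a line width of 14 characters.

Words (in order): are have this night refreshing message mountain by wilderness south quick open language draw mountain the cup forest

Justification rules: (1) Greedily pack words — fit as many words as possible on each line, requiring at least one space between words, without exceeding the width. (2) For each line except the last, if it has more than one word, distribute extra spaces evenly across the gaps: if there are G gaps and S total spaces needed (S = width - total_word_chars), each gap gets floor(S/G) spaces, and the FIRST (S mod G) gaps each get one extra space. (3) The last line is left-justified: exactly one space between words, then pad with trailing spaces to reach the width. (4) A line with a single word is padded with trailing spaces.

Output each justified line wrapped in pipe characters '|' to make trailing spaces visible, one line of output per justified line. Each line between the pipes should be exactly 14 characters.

Answer: |are  have this|
|night         |
|refreshing    |
|message       |
|mountain    by|
|wilderness    |
|south    quick|
|open  language|
|draw  mountain|
|the cup forest|

Derivation:
Line 1: ['are', 'have', 'this'] (min_width=13, slack=1)
Line 2: ['night'] (min_width=5, slack=9)
Line 3: ['refreshing'] (min_width=10, slack=4)
Line 4: ['message'] (min_width=7, slack=7)
Line 5: ['mountain', 'by'] (min_width=11, slack=3)
Line 6: ['wilderness'] (min_width=10, slack=4)
Line 7: ['south', 'quick'] (min_width=11, slack=3)
Line 8: ['open', 'language'] (min_width=13, slack=1)
Line 9: ['draw', 'mountain'] (min_width=13, slack=1)
Line 10: ['the', 'cup', 'forest'] (min_width=14, slack=0)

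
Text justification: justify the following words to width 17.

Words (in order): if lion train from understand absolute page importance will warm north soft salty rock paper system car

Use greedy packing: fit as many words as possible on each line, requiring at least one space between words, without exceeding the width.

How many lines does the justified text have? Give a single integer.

Answer: 7

Derivation:
Line 1: ['if', 'lion', 'train'] (min_width=13, slack=4)
Line 2: ['from', 'understand'] (min_width=15, slack=2)
Line 3: ['absolute', 'page'] (min_width=13, slack=4)
Line 4: ['importance', 'will'] (min_width=15, slack=2)
Line 5: ['warm', 'north', 'soft'] (min_width=15, slack=2)
Line 6: ['salty', 'rock', 'paper'] (min_width=16, slack=1)
Line 7: ['system', 'car'] (min_width=10, slack=7)
Total lines: 7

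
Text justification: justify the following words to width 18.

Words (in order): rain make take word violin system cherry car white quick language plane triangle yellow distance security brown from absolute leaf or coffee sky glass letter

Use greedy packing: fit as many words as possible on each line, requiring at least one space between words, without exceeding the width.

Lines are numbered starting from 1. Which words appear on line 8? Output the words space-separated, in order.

Answer: from absolute leaf

Derivation:
Line 1: ['rain', 'make', 'take'] (min_width=14, slack=4)
Line 2: ['word', 'violin', 'system'] (min_width=18, slack=0)
Line 3: ['cherry', 'car', 'white'] (min_width=16, slack=2)
Line 4: ['quick', 'language'] (min_width=14, slack=4)
Line 5: ['plane', 'triangle'] (min_width=14, slack=4)
Line 6: ['yellow', 'distance'] (min_width=15, slack=3)
Line 7: ['security', 'brown'] (min_width=14, slack=4)
Line 8: ['from', 'absolute', 'leaf'] (min_width=18, slack=0)
Line 9: ['or', 'coffee', 'sky'] (min_width=13, slack=5)
Line 10: ['glass', 'letter'] (min_width=12, slack=6)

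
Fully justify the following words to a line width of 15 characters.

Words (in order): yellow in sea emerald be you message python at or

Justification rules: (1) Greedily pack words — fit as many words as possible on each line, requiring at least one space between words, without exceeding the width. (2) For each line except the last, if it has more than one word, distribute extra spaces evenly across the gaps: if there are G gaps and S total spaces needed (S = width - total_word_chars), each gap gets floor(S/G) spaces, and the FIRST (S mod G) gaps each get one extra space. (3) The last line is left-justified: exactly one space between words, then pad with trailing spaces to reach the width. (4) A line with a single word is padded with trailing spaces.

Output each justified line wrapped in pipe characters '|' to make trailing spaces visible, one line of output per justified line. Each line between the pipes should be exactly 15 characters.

Line 1: ['yellow', 'in', 'sea'] (min_width=13, slack=2)
Line 2: ['emerald', 'be', 'you'] (min_width=14, slack=1)
Line 3: ['message', 'python'] (min_width=14, slack=1)
Line 4: ['at', 'or'] (min_width=5, slack=10)

Answer: |yellow  in  sea|
|emerald  be you|
|message  python|
|at or          |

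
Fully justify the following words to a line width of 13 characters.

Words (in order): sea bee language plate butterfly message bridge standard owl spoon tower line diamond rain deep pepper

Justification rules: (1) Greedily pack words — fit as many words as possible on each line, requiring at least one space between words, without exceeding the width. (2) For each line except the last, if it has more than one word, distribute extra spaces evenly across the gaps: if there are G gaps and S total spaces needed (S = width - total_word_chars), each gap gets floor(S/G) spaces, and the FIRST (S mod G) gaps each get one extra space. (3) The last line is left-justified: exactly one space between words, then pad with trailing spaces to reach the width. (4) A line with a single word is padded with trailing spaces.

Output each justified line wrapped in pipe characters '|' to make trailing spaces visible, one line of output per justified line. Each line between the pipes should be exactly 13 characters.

Line 1: ['sea', 'bee'] (min_width=7, slack=6)
Line 2: ['language'] (min_width=8, slack=5)
Line 3: ['plate'] (min_width=5, slack=8)
Line 4: ['butterfly'] (min_width=9, slack=4)
Line 5: ['message'] (min_width=7, slack=6)
Line 6: ['bridge'] (min_width=6, slack=7)
Line 7: ['standard', 'owl'] (min_width=12, slack=1)
Line 8: ['spoon', 'tower'] (min_width=11, slack=2)
Line 9: ['line', 'diamond'] (min_width=12, slack=1)
Line 10: ['rain', 'deep'] (min_width=9, slack=4)
Line 11: ['pepper'] (min_width=6, slack=7)

Answer: |sea       bee|
|language     |
|plate        |
|butterfly    |
|message      |
|bridge       |
|standard  owl|
|spoon   tower|
|line  diamond|
|rain     deep|
|pepper       |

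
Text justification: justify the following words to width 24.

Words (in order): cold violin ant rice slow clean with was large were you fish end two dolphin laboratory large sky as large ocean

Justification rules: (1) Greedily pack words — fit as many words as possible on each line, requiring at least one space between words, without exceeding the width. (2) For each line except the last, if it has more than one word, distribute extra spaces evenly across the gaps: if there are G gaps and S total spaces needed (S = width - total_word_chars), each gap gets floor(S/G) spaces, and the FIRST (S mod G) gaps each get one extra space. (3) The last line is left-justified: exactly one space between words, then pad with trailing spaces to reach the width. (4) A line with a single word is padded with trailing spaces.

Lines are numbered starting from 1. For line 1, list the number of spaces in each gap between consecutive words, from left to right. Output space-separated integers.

Answer: 3 2 2

Derivation:
Line 1: ['cold', 'violin', 'ant', 'rice'] (min_width=20, slack=4)
Line 2: ['slow', 'clean', 'with', 'was'] (min_width=19, slack=5)
Line 3: ['large', 'were', 'you', 'fish', 'end'] (min_width=23, slack=1)
Line 4: ['two', 'dolphin', 'laboratory'] (min_width=22, slack=2)
Line 5: ['large', 'sky', 'as', 'large', 'ocean'] (min_width=24, slack=0)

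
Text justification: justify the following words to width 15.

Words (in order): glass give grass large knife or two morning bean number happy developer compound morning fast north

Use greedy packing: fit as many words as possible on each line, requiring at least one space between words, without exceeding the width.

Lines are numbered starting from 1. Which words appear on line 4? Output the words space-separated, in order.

Answer: morning bean

Derivation:
Line 1: ['glass', 'give'] (min_width=10, slack=5)
Line 2: ['grass', 'large'] (min_width=11, slack=4)
Line 3: ['knife', 'or', 'two'] (min_width=12, slack=3)
Line 4: ['morning', 'bean'] (min_width=12, slack=3)
Line 5: ['number', 'happy'] (min_width=12, slack=3)
Line 6: ['developer'] (min_width=9, slack=6)
Line 7: ['compound'] (min_width=8, slack=7)
Line 8: ['morning', 'fast'] (min_width=12, slack=3)
Line 9: ['north'] (min_width=5, slack=10)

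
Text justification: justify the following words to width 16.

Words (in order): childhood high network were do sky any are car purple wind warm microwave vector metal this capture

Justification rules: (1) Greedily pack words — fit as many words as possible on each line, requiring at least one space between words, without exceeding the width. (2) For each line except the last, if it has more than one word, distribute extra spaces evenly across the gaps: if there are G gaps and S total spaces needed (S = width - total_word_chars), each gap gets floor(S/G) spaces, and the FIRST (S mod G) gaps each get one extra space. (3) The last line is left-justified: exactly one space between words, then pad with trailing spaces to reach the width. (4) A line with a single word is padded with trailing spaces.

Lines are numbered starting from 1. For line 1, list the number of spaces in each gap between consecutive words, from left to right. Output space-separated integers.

Line 1: ['childhood', 'high'] (min_width=14, slack=2)
Line 2: ['network', 'were', 'do'] (min_width=15, slack=1)
Line 3: ['sky', 'any', 'are', 'car'] (min_width=15, slack=1)
Line 4: ['purple', 'wind', 'warm'] (min_width=16, slack=0)
Line 5: ['microwave', 'vector'] (min_width=16, slack=0)
Line 6: ['metal', 'this'] (min_width=10, slack=6)
Line 7: ['capture'] (min_width=7, slack=9)

Answer: 3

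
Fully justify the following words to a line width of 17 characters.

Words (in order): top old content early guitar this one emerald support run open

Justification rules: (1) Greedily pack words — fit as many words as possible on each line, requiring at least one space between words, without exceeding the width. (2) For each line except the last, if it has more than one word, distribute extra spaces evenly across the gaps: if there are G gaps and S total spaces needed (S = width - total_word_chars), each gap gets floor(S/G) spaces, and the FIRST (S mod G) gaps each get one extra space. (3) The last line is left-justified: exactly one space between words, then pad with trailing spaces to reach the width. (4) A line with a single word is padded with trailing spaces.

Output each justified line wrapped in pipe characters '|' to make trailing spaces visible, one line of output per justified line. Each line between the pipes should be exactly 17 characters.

Answer: |top  old  content|
|early guitar this|
|one       emerald|
|support run open |

Derivation:
Line 1: ['top', 'old', 'content'] (min_width=15, slack=2)
Line 2: ['early', 'guitar', 'this'] (min_width=17, slack=0)
Line 3: ['one', 'emerald'] (min_width=11, slack=6)
Line 4: ['support', 'run', 'open'] (min_width=16, slack=1)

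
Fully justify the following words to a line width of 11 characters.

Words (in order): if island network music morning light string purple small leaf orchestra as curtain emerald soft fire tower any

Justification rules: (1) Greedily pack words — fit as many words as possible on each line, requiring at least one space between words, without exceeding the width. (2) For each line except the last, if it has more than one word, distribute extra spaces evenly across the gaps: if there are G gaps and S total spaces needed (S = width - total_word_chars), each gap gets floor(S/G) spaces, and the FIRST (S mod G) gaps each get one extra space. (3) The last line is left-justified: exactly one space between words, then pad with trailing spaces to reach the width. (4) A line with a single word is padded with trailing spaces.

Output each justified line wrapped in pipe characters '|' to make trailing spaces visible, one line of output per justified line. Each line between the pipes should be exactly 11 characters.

Answer: |if   island|
|network    |
|music      |
|morning    |
|light      |
|string     |
|purple     |
|small  leaf|
|orchestra  |
|as  curtain|
|emerald    |
|soft   fire|
|tower any  |

Derivation:
Line 1: ['if', 'island'] (min_width=9, slack=2)
Line 2: ['network'] (min_width=7, slack=4)
Line 3: ['music'] (min_width=5, slack=6)
Line 4: ['morning'] (min_width=7, slack=4)
Line 5: ['light'] (min_width=5, slack=6)
Line 6: ['string'] (min_width=6, slack=5)
Line 7: ['purple'] (min_width=6, slack=5)
Line 8: ['small', 'leaf'] (min_width=10, slack=1)
Line 9: ['orchestra'] (min_width=9, slack=2)
Line 10: ['as', 'curtain'] (min_width=10, slack=1)
Line 11: ['emerald'] (min_width=7, slack=4)
Line 12: ['soft', 'fire'] (min_width=9, slack=2)
Line 13: ['tower', 'any'] (min_width=9, slack=2)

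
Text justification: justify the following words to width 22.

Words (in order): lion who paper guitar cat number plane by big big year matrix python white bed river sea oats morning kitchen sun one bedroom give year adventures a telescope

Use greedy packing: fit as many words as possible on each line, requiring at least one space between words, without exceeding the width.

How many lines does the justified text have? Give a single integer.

Line 1: ['lion', 'who', 'paper', 'guitar'] (min_width=21, slack=1)
Line 2: ['cat', 'number', 'plane', 'by'] (min_width=19, slack=3)
Line 3: ['big', 'big', 'year', 'matrix'] (min_width=19, slack=3)
Line 4: ['python', 'white', 'bed', 'river'] (min_width=22, slack=0)
Line 5: ['sea', 'oats', 'morning'] (min_width=16, slack=6)
Line 6: ['kitchen', 'sun', 'one'] (min_width=15, slack=7)
Line 7: ['bedroom', 'give', 'year'] (min_width=17, slack=5)
Line 8: ['adventures', 'a', 'telescope'] (min_width=22, slack=0)
Total lines: 8

Answer: 8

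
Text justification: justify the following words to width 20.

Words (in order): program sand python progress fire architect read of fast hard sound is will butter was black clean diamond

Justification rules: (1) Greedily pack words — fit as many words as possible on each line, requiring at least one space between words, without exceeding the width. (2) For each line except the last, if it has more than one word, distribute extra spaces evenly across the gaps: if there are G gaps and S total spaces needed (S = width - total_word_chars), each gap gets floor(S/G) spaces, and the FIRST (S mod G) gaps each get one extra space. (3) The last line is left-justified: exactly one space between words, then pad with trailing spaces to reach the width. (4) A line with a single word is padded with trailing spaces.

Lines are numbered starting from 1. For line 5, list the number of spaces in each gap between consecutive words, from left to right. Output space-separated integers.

Answer: 4 3

Derivation:
Line 1: ['program', 'sand', 'python'] (min_width=19, slack=1)
Line 2: ['progress', 'fire'] (min_width=13, slack=7)
Line 3: ['architect', 'read', 'of'] (min_width=17, slack=3)
Line 4: ['fast', 'hard', 'sound', 'is'] (min_width=18, slack=2)
Line 5: ['will', 'butter', 'was'] (min_width=15, slack=5)
Line 6: ['black', 'clean', 'diamond'] (min_width=19, slack=1)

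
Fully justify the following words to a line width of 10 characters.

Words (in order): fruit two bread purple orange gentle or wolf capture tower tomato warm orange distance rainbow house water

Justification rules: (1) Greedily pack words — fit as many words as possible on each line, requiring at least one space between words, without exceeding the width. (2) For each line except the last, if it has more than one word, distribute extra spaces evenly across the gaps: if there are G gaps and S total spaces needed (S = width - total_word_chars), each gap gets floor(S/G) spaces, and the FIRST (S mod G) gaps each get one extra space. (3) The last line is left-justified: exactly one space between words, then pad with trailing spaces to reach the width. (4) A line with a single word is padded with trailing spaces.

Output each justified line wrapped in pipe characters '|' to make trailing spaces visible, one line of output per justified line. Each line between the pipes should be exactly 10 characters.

Answer: |fruit  two|
|bread     |
|purple    |
|orange    |
|gentle  or|
|wolf      |
|capture   |
|tower     |
|tomato    |
|warm      |
|orange    |
|distance  |
|rainbow   |
|house     |
|water     |

Derivation:
Line 1: ['fruit', 'two'] (min_width=9, slack=1)
Line 2: ['bread'] (min_width=5, slack=5)
Line 3: ['purple'] (min_width=6, slack=4)
Line 4: ['orange'] (min_width=6, slack=4)
Line 5: ['gentle', 'or'] (min_width=9, slack=1)
Line 6: ['wolf'] (min_width=4, slack=6)
Line 7: ['capture'] (min_width=7, slack=3)
Line 8: ['tower'] (min_width=5, slack=5)
Line 9: ['tomato'] (min_width=6, slack=4)
Line 10: ['warm'] (min_width=4, slack=6)
Line 11: ['orange'] (min_width=6, slack=4)
Line 12: ['distance'] (min_width=8, slack=2)
Line 13: ['rainbow'] (min_width=7, slack=3)
Line 14: ['house'] (min_width=5, slack=5)
Line 15: ['water'] (min_width=5, slack=5)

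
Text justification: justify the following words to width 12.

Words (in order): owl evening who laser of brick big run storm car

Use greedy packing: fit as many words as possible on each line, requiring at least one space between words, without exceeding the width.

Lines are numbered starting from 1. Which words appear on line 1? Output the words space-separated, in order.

Answer: owl evening

Derivation:
Line 1: ['owl', 'evening'] (min_width=11, slack=1)
Line 2: ['who', 'laser', 'of'] (min_width=12, slack=0)
Line 3: ['brick', 'big'] (min_width=9, slack=3)
Line 4: ['run', 'storm'] (min_width=9, slack=3)
Line 5: ['car'] (min_width=3, slack=9)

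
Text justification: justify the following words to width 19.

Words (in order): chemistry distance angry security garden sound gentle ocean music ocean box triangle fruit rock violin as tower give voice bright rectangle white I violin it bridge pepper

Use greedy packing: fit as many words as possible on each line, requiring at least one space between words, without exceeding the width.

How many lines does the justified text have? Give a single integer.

Line 1: ['chemistry', 'distance'] (min_width=18, slack=1)
Line 2: ['angry', 'security'] (min_width=14, slack=5)
Line 3: ['garden', 'sound', 'gentle'] (min_width=19, slack=0)
Line 4: ['ocean', 'music', 'ocean'] (min_width=17, slack=2)
Line 5: ['box', 'triangle', 'fruit'] (min_width=18, slack=1)
Line 6: ['rock', 'violin', 'as'] (min_width=14, slack=5)
Line 7: ['tower', 'give', 'voice'] (min_width=16, slack=3)
Line 8: ['bright', 'rectangle'] (min_width=16, slack=3)
Line 9: ['white', 'I', 'violin', 'it'] (min_width=17, slack=2)
Line 10: ['bridge', 'pepper'] (min_width=13, slack=6)
Total lines: 10

Answer: 10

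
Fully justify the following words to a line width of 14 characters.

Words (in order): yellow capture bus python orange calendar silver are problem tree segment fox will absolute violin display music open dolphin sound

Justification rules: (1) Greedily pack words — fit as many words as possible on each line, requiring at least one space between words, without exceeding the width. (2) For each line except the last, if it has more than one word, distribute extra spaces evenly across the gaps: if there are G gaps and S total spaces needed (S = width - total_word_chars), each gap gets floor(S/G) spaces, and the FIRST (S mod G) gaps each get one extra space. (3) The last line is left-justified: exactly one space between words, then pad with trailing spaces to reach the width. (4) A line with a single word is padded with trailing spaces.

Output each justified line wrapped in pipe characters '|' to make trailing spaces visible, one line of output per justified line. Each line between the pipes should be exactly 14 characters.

Line 1: ['yellow', 'capture'] (min_width=14, slack=0)
Line 2: ['bus', 'python'] (min_width=10, slack=4)
Line 3: ['orange'] (min_width=6, slack=8)
Line 4: ['calendar'] (min_width=8, slack=6)
Line 5: ['silver', 'are'] (min_width=10, slack=4)
Line 6: ['problem', 'tree'] (min_width=12, slack=2)
Line 7: ['segment', 'fox'] (min_width=11, slack=3)
Line 8: ['will', 'absolute'] (min_width=13, slack=1)
Line 9: ['violin', 'display'] (min_width=14, slack=0)
Line 10: ['music', 'open'] (min_width=10, slack=4)
Line 11: ['dolphin', 'sound'] (min_width=13, slack=1)

Answer: |yellow capture|
|bus     python|
|orange        |
|calendar      |
|silver     are|
|problem   tree|
|segment    fox|
|will  absolute|
|violin display|
|music     open|
|dolphin sound |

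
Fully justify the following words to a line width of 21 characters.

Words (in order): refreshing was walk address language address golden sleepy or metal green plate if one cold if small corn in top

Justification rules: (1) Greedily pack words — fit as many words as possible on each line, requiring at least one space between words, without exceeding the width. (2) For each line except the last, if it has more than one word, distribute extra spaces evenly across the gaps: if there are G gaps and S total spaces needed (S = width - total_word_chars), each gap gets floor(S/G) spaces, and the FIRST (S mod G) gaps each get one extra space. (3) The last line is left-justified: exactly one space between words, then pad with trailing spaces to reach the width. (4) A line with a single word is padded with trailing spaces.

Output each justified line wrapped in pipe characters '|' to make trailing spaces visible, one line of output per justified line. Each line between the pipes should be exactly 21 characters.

Line 1: ['refreshing', 'was', 'walk'] (min_width=19, slack=2)
Line 2: ['address', 'language'] (min_width=16, slack=5)
Line 3: ['address', 'golden', 'sleepy'] (min_width=21, slack=0)
Line 4: ['or', 'metal', 'green', 'plate'] (min_width=20, slack=1)
Line 5: ['if', 'one', 'cold', 'if', 'small'] (min_width=20, slack=1)
Line 6: ['corn', 'in', 'top'] (min_width=11, slack=10)

Answer: |refreshing  was  walk|
|address      language|
|address golden sleepy|
|or  metal green plate|
|if  one cold if small|
|corn in top          |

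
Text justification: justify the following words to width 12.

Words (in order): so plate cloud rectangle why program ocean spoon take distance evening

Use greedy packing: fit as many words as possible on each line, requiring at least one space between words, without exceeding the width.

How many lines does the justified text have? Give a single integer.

Line 1: ['so', 'plate'] (min_width=8, slack=4)
Line 2: ['cloud'] (min_width=5, slack=7)
Line 3: ['rectangle'] (min_width=9, slack=3)
Line 4: ['why', 'program'] (min_width=11, slack=1)
Line 5: ['ocean', 'spoon'] (min_width=11, slack=1)
Line 6: ['take'] (min_width=4, slack=8)
Line 7: ['distance'] (min_width=8, slack=4)
Line 8: ['evening'] (min_width=7, slack=5)
Total lines: 8

Answer: 8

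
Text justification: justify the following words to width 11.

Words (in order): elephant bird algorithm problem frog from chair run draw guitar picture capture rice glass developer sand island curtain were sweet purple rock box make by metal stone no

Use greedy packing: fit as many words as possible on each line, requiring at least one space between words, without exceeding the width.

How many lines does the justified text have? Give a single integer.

Answer: 18

Derivation:
Line 1: ['elephant'] (min_width=8, slack=3)
Line 2: ['bird'] (min_width=4, slack=7)
Line 3: ['algorithm'] (min_width=9, slack=2)
Line 4: ['problem'] (min_width=7, slack=4)
Line 5: ['frog', 'from'] (min_width=9, slack=2)
Line 6: ['chair', 'run'] (min_width=9, slack=2)
Line 7: ['draw', 'guitar'] (min_width=11, slack=0)
Line 8: ['picture'] (min_width=7, slack=4)
Line 9: ['capture'] (min_width=7, slack=4)
Line 10: ['rice', 'glass'] (min_width=10, slack=1)
Line 11: ['developer'] (min_width=9, slack=2)
Line 12: ['sand', 'island'] (min_width=11, slack=0)
Line 13: ['curtain'] (min_width=7, slack=4)
Line 14: ['were', 'sweet'] (min_width=10, slack=1)
Line 15: ['purple', 'rock'] (min_width=11, slack=0)
Line 16: ['box', 'make', 'by'] (min_width=11, slack=0)
Line 17: ['metal', 'stone'] (min_width=11, slack=0)
Line 18: ['no'] (min_width=2, slack=9)
Total lines: 18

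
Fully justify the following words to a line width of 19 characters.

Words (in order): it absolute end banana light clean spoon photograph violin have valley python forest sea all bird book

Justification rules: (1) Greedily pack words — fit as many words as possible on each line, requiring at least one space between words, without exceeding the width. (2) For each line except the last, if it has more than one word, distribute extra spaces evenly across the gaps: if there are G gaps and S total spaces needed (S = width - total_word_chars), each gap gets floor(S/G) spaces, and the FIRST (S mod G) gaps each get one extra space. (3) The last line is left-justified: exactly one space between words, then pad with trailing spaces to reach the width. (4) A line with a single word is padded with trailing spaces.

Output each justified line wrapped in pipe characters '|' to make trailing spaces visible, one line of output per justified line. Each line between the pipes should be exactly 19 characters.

Line 1: ['it', 'absolute', 'end'] (min_width=15, slack=4)
Line 2: ['banana', 'light', 'clean'] (min_width=18, slack=1)
Line 3: ['spoon', 'photograph'] (min_width=16, slack=3)
Line 4: ['violin', 'have', 'valley'] (min_width=18, slack=1)
Line 5: ['python', 'forest', 'sea'] (min_width=17, slack=2)
Line 6: ['all', 'bird', 'book'] (min_width=13, slack=6)

Answer: |it   absolute   end|
|banana  light clean|
|spoon    photograph|
|violin  have valley|
|python  forest  sea|
|all bird book      |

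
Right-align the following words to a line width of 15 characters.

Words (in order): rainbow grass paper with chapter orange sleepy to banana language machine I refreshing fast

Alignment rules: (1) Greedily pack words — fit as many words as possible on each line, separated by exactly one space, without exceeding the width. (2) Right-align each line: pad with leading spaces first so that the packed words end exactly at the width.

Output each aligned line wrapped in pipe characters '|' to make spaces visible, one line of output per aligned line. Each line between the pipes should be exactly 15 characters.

Line 1: ['rainbow', 'grass'] (min_width=13, slack=2)
Line 2: ['paper', 'with'] (min_width=10, slack=5)
Line 3: ['chapter', 'orange'] (min_width=14, slack=1)
Line 4: ['sleepy', 'to'] (min_width=9, slack=6)
Line 5: ['banana', 'language'] (min_width=15, slack=0)
Line 6: ['machine', 'I'] (min_width=9, slack=6)
Line 7: ['refreshing', 'fast'] (min_width=15, slack=0)

Answer: |  rainbow grass|
|     paper with|
| chapter orange|
|      sleepy to|
|banana language|
|      machine I|
|refreshing fast|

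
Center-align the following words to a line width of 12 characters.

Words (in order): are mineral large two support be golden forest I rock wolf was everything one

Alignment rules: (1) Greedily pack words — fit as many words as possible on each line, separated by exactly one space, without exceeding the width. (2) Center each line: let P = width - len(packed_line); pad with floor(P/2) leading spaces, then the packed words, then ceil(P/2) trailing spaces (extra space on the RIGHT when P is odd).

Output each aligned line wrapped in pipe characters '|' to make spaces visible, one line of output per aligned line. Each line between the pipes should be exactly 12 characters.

Answer: |are mineral |
| large two  |
| support be |
|   golden   |
|  forest I  |
| rock wolf  |
|    was     |
| everything |
|    one     |

Derivation:
Line 1: ['are', 'mineral'] (min_width=11, slack=1)
Line 2: ['large', 'two'] (min_width=9, slack=3)
Line 3: ['support', 'be'] (min_width=10, slack=2)
Line 4: ['golden'] (min_width=6, slack=6)
Line 5: ['forest', 'I'] (min_width=8, slack=4)
Line 6: ['rock', 'wolf'] (min_width=9, slack=3)
Line 7: ['was'] (min_width=3, slack=9)
Line 8: ['everything'] (min_width=10, slack=2)
Line 9: ['one'] (min_width=3, slack=9)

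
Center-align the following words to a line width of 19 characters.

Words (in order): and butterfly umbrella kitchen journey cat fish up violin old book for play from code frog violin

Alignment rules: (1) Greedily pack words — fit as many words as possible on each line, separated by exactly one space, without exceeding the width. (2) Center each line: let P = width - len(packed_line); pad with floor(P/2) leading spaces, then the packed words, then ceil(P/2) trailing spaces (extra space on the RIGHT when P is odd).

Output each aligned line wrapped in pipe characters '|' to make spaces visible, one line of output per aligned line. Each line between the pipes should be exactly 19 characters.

Line 1: ['and', 'butterfly'] (min_width=13, slack=6)
Line 2: ['umbrella', 'kitchen'] (min_width=16, slack=3)
Line 3: ['journey', 'cat', 'fish', 'up'] (min_width=19, slack=0)
Line 4: ['violin', 'old', 'book', 'for'] (min_width=19, slack=0)
Line 5: ['play', 'from', 'code', 'frog'] (min_width=19, slack=0)
Line 6: ['violin'] (min_width=6, slack=13)

Answer: |   and butterfly   |
| umbrella kitchen  |
|journey cat fish up|
|violin old book for|
|play from code frog|
|      violin       |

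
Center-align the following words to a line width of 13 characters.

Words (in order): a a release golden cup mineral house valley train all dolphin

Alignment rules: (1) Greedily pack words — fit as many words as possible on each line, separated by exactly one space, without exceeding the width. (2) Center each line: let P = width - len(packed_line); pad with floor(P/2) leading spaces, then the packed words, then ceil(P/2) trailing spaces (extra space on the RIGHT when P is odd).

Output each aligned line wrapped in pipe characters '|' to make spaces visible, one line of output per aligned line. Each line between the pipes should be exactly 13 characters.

Answer: | a a release |
| golden cup  |
|mineral house|
|valley train |
| all dolphin |

Derivation:
Line 1: ['a', 'a', 'release'] (min_width=11, slack=2)
Line 2: ['golden', 'cup'] (min_width=10, slack=3)
Line 3: ['mineral', 'house'] (min_width=13, slack=0)
Line 4: ['valley', 'train'] (min_width=12, slack=1)
Line 5: ['all', 'dolphin'] (min_width=11, slack=2)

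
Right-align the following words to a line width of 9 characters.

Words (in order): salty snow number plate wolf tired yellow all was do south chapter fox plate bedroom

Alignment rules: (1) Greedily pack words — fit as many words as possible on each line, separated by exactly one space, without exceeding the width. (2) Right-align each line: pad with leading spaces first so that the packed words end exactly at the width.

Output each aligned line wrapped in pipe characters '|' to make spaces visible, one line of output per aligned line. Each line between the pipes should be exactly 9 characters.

Answer: |    salty|
|     snow|
|   number|
|    plate|
|     wolf|
|    tired|
|   yellow|
|  all was|
| do south|
|  chapter|
|fox plate|
|  bedroom|

Derivation:
Line 1: ['salty'] (min_width=5, slack=4)
Line 2: ['snow'] (min_width=4, slack=5)
Line 3: ['number'] (min_width=6, slack=3)
Line 4: ['plate'] (min_width=5, slack=4)
Line 5: ['wolf'] (min_width=4, slack=5)
Line 6: ['tired'] (min_width=5, slack=4)
Line 7: ['yellow'] (min_width=6, slack=3)
Line 8: ['all', 'was'] (min_width=7, slack=2)
Line 9: ['do', 'south'] (min_width=8, slack=1)
Line 10: ['chapter'] (min_width=7, slack=2)
Line 11: ['fox', 'plate'] (min_width=9, slack=0)
Line 12: ['bedroom'] (min_width=7, slack=2)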